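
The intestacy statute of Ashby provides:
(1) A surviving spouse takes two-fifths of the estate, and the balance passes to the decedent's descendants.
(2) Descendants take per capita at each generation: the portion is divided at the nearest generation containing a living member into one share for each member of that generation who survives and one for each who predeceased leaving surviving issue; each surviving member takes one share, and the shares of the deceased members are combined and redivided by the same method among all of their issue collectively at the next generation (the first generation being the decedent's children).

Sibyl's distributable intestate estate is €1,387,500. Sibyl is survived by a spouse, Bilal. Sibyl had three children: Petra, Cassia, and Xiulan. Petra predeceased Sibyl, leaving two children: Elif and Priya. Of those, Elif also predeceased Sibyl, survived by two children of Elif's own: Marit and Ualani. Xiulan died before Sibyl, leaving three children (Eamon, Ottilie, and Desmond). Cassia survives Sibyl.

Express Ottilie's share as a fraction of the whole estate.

Ottilie receives 2/25 of the estate.

Bilal takes two-fifths of €1,387,500 = €555,000. The remaining €832,500 passes to the descendants.
The descendants' portion (€832,500) is divided at the children's generation into 3 shares of €277,500. Cassia takes €277,500. The 2 shares of the deceased (Petra and Xiulan) are combined into a pool of €555,000.
That pool (€555,000) is divided at the grandchildren's generation into 5 shares of €111,000. Priya, Eamon, Ottilie, and Desmond each take €111,000. The remaining share for the deceased Elif (€111,000) is carried to the next generation.
That pool (€111,000) is divided at the great-grandchildren's generation equally among Marit and Ualani: €55,500 each.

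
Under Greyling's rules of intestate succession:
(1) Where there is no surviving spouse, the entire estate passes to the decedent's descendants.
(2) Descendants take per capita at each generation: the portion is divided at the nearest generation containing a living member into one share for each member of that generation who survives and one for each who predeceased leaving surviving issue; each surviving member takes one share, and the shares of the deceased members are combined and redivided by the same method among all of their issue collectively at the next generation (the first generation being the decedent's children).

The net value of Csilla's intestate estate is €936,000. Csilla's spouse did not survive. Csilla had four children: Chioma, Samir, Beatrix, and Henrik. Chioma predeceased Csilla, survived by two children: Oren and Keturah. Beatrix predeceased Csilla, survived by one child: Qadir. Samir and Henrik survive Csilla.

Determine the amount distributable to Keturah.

The entire €936,000 passes to the descendants.
That amount (€936,000) is divided at the children's generation into 4 shares of €234,000. Samir and Henrik each take €234,000. The 2 shares of the deceased (Chioma and Beatrix) are combined into a pool of €468,000.
That pool (€468,000) is divided at the grandchildren's generation equally among Oren, Keturah, and Qadir: €156,000 each.

Keturah receives €156,000.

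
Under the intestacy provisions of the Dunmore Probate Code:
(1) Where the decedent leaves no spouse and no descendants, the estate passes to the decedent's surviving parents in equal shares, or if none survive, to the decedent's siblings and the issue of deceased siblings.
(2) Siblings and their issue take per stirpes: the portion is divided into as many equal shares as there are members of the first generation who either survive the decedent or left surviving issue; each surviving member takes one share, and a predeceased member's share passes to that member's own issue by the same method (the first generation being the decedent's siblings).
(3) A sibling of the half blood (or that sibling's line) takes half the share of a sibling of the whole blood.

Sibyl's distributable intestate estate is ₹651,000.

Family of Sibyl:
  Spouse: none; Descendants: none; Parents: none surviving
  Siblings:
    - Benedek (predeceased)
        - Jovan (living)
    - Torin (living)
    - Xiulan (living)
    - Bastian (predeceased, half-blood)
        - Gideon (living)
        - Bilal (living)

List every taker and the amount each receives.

The entire ₹651,000 passes to the siblings and their issue.
Counting each half-blood sibling's line as half a unit, there are 7/2 units in ₹651,000, so one unit is ₹186,000. Whole-blood lines (Benedek, Torin, and Xiulan) take ₹186,000 each; half-blood lines (Bastian) take ₹93,000 each.
Benedek's share (₹186,000) passes entirely to Jovan.
Bastian's share (₹93,000) is divided into 2 shares of ₹46,500: Gideon and Bilal each take ₹46,500.

Jovan: ₹186,000; Torin: ₹186,000; Xiulan: ₹186,000; Gideon: ₹46,500; Bilal: ₹46,500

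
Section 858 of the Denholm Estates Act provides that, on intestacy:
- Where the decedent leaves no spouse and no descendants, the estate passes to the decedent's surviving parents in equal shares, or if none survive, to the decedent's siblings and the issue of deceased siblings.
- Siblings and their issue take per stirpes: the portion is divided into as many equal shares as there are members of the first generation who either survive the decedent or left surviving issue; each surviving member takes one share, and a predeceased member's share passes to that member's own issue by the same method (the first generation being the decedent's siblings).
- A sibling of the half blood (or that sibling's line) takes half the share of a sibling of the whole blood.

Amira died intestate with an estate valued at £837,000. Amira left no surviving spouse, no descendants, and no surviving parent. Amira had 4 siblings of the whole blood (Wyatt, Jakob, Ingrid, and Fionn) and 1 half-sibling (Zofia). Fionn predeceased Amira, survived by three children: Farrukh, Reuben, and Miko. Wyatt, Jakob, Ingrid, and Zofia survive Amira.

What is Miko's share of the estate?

The entire £837,000 passes to the siblings and their issue.
Counting each half-blood sibling's line as half a unit, there are 9/2 units in £837,000, so one unit is £186,000. Whole-blood lines (Wyatt, Jakob, Ingrid, and Fionn) take £186,000 each; half-blood lines (Zofia) take £93,000 each.
Fionn's share (£186,000) is divided into 3 shares of £62,000: Farrukh, Reuben, and Miko each take £62,000.

Miko receives £62,000.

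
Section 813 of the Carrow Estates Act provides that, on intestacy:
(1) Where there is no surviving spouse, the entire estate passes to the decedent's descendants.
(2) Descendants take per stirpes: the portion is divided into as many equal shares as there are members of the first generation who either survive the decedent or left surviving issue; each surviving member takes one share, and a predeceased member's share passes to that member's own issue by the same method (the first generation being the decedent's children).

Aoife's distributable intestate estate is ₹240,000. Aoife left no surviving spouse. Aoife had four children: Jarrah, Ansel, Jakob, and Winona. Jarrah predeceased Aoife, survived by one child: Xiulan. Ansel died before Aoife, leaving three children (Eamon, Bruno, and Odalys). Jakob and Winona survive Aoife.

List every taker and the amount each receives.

The entire ₹240,000 passes to the descendants.
That amount (₹240,000) is divided into 4 shares of ₹60,000: Jakob and Winona each take ₹60,000; Jarrah's ₹60,000 share passes to Jarrah's issue; Ansel's ₹60,000 share passes to Ansel's issue.
Jarrah's share (₹60,000) passes entirely to Xiulan.
Ansel's share (₹60,000) is divided into 3 shares of ₹20,000: Eamon, Bruno, and Odalys each take ₹20,000.

Xiulan: ₹60,000; Eamon: ₹20,000; Bruno: ₹20,000; Odalys: ₹20,000; Jakob: ₹60,000; Winona: ₹60,000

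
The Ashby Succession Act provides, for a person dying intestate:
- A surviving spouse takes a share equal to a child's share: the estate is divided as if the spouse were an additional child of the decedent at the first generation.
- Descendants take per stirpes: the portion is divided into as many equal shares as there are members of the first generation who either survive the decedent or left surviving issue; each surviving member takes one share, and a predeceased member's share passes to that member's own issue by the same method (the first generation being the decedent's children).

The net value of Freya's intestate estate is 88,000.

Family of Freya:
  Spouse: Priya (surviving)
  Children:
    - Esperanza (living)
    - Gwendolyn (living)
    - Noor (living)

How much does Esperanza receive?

Esperanza receives 22,000.

The spouse counts as an additional share at the children's level, so there are 4 primary shares of 22,000. Priya takes one such share (22,000).
The children's combined portion (66,000) is divided into 3 shares of 22,000: Esperanza, Gwendolyn, and Noor each take 22,000.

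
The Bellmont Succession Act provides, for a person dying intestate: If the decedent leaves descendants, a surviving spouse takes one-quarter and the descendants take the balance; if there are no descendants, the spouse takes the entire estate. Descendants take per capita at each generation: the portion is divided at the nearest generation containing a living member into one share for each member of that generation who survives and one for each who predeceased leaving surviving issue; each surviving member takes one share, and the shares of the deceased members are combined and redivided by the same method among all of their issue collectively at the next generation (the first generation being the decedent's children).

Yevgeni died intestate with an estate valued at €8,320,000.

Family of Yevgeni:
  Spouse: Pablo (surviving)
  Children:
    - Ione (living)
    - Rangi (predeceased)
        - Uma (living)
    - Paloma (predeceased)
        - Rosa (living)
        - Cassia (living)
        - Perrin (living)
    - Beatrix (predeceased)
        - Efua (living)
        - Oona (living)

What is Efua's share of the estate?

Efua receives €780,000.

Pablo takes one-quarter of €8,320,000 = €2,080,000. The remaining €6,240,000 passes to the descendants.
The descendants' portion (€6,240,000) is divided at the children's generation into 4 shares of €1,560,000. Ione takes €1,560,000. The 3 shares of the deceased (Rangi, Paloma, and Beatrix) are combined into a pool of €4,680,000.
That pool (€4,680,000) is divided at the grandchildren's generation equally among Uma, Rosa, Cassia, Perrin, Efua, and Oona: €780,000 each.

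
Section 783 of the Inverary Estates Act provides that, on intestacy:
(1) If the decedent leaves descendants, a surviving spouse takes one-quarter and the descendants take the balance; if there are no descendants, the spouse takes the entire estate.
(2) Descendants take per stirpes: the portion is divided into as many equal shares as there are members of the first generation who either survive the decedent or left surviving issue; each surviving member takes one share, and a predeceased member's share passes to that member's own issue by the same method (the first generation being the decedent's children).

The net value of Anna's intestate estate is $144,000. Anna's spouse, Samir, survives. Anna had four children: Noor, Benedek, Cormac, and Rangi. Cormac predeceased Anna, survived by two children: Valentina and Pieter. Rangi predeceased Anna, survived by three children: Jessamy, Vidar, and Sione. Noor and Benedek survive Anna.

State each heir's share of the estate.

Samir: $36,000; Noor: $27,000; Benedek: $27,000; Valentina: $13,500; Pieter: $13,500; Jessamy: $9,000; Vidar: $9,000; Sione: $9,000

Samir takes one-quarter of $144,000 = $36,000. The remaining $108,000 passes to the descendants.
The descendants' portion ($108,000) is divided into 4 shares of $27,000: Noor and Benedek each take $27,000; Cormac's $27,000 share passes to Cormac's issue; Rangi's $27,000 share passes to Rangi's issue.
Cormac's share ($27,000) is divided into 2 shares of $13,500: Valentina and Pieter each take $13,500.
Rangi's share ($27,000) is divided into 3 shares of $9,000: Jessamy, Vidar, and Sione each take $9,000.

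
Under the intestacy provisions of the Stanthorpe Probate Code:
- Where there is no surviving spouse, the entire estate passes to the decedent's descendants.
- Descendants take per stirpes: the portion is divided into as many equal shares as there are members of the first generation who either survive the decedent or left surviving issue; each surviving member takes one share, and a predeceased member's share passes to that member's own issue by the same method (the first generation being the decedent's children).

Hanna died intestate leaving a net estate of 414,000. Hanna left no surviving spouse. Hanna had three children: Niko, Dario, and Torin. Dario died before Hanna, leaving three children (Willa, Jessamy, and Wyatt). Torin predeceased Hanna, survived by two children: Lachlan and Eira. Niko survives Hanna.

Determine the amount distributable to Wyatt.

Wyatt receives 46,000.

The entire 414,000 passes to the descendants.
That amount (414,000) is divided into 3 shares of 138,000: Niko takes 138,000; Dario's 138,000 share passes to Dario's issue; Torin's 138,000 share passes to Torin's issue.
Dario's share (138,000) is divided into 3 shares of 46,000: Willa, Jessamy, and Wyatt each take 46,000.
Torin's share (138,000) is divided into 2 shares of 69,000: Lachlan and Eira each take 69,000.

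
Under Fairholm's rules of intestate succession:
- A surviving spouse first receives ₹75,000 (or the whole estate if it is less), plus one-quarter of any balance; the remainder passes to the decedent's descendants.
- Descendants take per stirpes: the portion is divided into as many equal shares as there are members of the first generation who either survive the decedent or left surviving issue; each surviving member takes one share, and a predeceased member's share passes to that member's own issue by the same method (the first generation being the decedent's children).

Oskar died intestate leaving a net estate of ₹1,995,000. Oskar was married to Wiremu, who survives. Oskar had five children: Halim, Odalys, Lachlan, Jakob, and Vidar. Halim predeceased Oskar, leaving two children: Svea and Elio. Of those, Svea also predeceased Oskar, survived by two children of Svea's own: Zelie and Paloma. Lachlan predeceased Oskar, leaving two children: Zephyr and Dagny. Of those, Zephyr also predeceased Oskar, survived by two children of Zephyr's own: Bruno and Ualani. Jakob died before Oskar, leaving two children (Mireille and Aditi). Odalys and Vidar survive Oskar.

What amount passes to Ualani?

Ualani receives ₹72,000.

Wiremu first takes ₹75,000, leaving a balance of ₹1,920,000. Wiremu then takes one-quarter of the balance (₹480,000), for a total of ₹555,000. The remaining ₹1,440,000 passes to the descendants.
The descendants' portion (₹1,440,000) is divided into 5 shares of ₹288,000: Odalys and Vidar each take ₹288,000; Halim's ₹288,000 share passes to Halim's issue; Lachlan's ₹288,000 share passes to Lachlan's issue; Jakob's ₹288,000 share passes to Jakob's issue.
Halim's share (₹288,000) is divided into 2 shares of ₹144,000: Elio takes ₹144,000; Svea's ₹144,000 share passes to Svea's issue.
Svea's share (₹144,000) is divided into 2 shares of ₹72,000: Zelie and Paloma each take ₹72,000.
Lachlan's share (₹288,000) is divided into 2 shares of ₹144,000: Dagny takes ₹144,000; Zephyr's ₹144,000 share passes to Zephyr's issue.
Zephyr's share (₹144,000) is divided into 2 shares of ₹72,000: Bruno and Ualani each take ₹72,000.
Jakob's share (₹288,000) is divided into 2 shares of ₹144,000: Mireille and Aditi each take ₹144,000.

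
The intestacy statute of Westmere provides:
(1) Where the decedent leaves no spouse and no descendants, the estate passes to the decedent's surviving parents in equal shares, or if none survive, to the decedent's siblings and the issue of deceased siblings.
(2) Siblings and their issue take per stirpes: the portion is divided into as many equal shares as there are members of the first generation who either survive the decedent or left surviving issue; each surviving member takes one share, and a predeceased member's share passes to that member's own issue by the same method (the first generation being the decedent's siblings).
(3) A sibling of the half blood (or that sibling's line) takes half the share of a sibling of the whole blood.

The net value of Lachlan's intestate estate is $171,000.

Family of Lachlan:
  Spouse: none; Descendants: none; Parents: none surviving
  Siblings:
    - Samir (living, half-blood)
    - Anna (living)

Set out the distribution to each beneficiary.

Samir: $57,000; Anna: $114,000

The entire $171,000 passes to the siblings and their issue.
Counting each half-blood sibling's line as half a unit, there are 3/2 units in $171,000, so one unit is $114,000. Whole-blood lines (Anna) take $114,000 each; half-blood lines (Samir) take $57,000 each.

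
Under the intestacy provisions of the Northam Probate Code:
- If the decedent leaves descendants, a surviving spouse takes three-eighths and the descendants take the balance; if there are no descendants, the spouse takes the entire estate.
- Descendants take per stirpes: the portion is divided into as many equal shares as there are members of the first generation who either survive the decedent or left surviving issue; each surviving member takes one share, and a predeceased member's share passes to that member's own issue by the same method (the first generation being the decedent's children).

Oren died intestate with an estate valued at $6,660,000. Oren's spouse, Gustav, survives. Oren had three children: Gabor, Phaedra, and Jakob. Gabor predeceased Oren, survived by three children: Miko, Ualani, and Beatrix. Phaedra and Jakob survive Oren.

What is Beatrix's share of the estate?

Beatrix receives $462,500.

Gustav takes three-eighths of $6,660,000 = $2,497,500. The remaining $4,162,500 passes to the descendants.
The descendants' portion ($4,162,500) is divided into 3 shares of $1,387,500: Phaedra and Jakob each take $1,387,500; Gabor's $1,387,500 share passes to Gabor's issue.
Gabor's share ($1,387,500) is divided into 3 shares of $462,500: Miko, Ualani, and Beatrix each take $462,500.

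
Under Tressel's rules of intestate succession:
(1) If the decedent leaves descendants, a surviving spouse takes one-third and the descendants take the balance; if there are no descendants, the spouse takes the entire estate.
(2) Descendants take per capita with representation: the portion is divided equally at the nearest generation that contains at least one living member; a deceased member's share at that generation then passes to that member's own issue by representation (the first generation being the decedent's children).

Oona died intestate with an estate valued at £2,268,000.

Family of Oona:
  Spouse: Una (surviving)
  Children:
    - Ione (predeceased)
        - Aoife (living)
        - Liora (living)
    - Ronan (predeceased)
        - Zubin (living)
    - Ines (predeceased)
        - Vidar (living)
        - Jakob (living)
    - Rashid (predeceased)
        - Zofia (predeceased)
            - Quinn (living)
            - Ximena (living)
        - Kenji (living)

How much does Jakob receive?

Jakob receives £216,000.

Una takes one-third of £2,268,000 = £756,000. The remaining £1,512,000 passes to the descendants.
No child survives, so the initial division is made at the grandchildren's generation.
The descendants' portion (£1,512,000) is divided into 7 shares of £216,000: Aoife, Liora, Zubin, Vidar, Jakob, and Kenji each take £216,000; Zofia's £216,000 share passes to Zofia's issue.
Zofia's share (£216,000) is divided into 2 shares of £108,000: Quinn and Ximena each take £108,000.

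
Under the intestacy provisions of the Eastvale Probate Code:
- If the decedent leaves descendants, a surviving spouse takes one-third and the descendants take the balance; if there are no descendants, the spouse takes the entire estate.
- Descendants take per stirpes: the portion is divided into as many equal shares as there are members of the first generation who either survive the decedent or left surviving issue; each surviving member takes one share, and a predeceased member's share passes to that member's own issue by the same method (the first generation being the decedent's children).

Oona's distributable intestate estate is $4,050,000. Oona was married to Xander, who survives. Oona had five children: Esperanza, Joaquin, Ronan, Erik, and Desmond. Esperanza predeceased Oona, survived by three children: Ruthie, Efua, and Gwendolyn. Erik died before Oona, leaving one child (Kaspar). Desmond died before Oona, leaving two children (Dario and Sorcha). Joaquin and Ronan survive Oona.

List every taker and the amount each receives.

Xander takes one-third of $4,050,000 = $1,350,000. The remaining $2,700,000 passes to the descendants.
The descendants' portion ($2,700,000) is divided into 5 shares of $540,000: Joaquin and Ronan each take $540,000; Esperanza's $540,000 share passes to Esperanza's issue; Erik's $540,000 share passes to Erik's issue; Desmond's $540,000 share passes to Desmond's issue.
Esperanza's share ($540,000) is divided into 3 shares of $180,000: Ruthie, Efua, and Gwendolyn each take $180,000.
Erik's share ($540,000) passes entirely to Kaspar.
Desmond's share ($540,000) is divided into 2 shares of $270,000: Dario and Sorcha each take $270,000.

Xander: $1,350,000; Ruthie: $180,000; Efua: $180,000; Gwendolyn: $180,000; Joaquin: $540,000; Ronan: $540,000; Kaspar: $540,000; Dario: $270,000; Sorcha: $270,000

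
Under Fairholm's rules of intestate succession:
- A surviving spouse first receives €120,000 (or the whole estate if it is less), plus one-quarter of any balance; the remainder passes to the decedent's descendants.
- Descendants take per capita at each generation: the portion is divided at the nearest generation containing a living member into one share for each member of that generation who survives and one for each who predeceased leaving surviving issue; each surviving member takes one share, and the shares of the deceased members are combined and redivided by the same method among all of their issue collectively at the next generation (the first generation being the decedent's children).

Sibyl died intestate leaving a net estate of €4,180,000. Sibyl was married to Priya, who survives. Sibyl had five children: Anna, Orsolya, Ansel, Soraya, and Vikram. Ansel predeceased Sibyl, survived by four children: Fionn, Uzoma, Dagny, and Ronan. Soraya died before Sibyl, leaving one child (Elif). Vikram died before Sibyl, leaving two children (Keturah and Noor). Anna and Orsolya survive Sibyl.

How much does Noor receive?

Priya first takes €120,000, leaving a balance of €4,060,000. Priya then takes one-quarter of the balance (€1,015,000), for a total of €1,135,000. The remaining €3,045,000 passes to the descendants.
The descendants' portion (€3,045,000) is divided at the children's generation into 5 shares of €609,000. Anna and Orsolya each take €609,000. The 3 shares of the deceased (Ansel, Soraya, and Vikram) are combined into a pool of €1,827,000.
That pool (€1,827,000) is divided at the grandchildren's generation equally among Fionn, Uzoma, Dagny, Ronan, Elif, Keturah, and Noor: €261,000 each.

Noor receives €261,000.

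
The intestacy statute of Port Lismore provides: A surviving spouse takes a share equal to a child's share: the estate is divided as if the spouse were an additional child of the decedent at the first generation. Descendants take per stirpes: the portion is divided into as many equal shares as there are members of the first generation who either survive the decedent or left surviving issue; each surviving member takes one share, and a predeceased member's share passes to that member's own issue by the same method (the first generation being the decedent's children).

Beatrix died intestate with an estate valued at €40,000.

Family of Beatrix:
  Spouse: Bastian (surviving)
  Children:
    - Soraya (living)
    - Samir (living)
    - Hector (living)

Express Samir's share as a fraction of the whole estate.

Samir receives 1/4 of the estate.

The spouse counts as an additional share at the children's level, so there are 4 primary shares of €10,000. Bastian takes one such share (€10,000).
The children's combined portion (€30,000) is divided into 3 shares of €10,000: Soraya, Samir, and Hector each take €10,000.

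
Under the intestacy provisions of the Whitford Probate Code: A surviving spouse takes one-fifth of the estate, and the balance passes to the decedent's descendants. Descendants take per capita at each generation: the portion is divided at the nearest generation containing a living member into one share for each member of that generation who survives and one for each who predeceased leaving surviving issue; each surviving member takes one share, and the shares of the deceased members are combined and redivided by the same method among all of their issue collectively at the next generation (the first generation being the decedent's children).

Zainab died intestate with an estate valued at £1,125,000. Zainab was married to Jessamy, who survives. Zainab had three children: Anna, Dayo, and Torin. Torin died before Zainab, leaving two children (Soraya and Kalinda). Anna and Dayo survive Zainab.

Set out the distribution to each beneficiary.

Jessamy takes one-fifth of £1,125,000 = £225,000. The remaining £900,000 passes to the descendants.
The descendants' portion (£900,000) is divided at the children's generation into 3 shares of £300,000. Anna and Dayo each take £300,000. The remaining share for the deceased Torin (£300,000) is carried to the next generation.
That pool (£300,000) is divided at the grandchildren's generation equally among Soraya and Kalinda: £150,000 each.

Jessamy: £225,000; Anna: £300,000; Dayo: £300,000; Soraya: £150,000; Kalinda: £150,000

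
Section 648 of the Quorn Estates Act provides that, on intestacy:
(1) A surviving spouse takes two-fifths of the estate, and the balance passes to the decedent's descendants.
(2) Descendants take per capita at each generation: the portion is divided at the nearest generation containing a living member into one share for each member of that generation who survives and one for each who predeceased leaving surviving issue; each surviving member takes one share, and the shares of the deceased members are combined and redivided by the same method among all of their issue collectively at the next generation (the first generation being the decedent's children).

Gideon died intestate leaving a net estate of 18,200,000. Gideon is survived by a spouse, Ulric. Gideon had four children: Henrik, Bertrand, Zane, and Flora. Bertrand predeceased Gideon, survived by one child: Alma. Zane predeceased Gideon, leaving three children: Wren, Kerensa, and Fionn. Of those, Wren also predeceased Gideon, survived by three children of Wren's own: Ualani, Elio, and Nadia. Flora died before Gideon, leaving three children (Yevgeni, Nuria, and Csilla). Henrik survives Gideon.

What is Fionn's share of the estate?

Ulric takes two-fifths of 18,200,000 = 7,280,000. The remaining 10,920,000 passes to the descendants.
The descendants' portion (10,920,000) is divided at the children's generation into 4 shares of 2,730,000. Henrik takes 2,730,000. The 3 shares of the deceased (Bertrand, Zane, and Flora) are combined into a pool of 8,190,000.
That pool (8,190,000) is divided at the grandchildren's generation into 7 shares of 1,170,000. Alma, Kerensa, Fionn, Yevgeni, Nuria, and Csilla each take 1,170,000. The remaining share for the deceased Wren (1,170,000) is carried to the next generation.
That pool (1,170,000) is divided at the great-grandchildren's generation equally among Ualani, Elio, and Nadia: 390,000 each.

Fionn receives 1,170,000.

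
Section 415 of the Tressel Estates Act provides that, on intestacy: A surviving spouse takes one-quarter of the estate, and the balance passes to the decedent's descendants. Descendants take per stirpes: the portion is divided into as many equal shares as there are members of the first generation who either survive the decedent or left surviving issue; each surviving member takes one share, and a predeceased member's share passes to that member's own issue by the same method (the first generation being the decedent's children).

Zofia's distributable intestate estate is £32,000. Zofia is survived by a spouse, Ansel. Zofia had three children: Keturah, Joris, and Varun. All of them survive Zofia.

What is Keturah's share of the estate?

Ansel takes one-quarter of £32,000 = £8,000. The remaining £24,000 passes to the descendants.
The descendants' portion (£24,000) is divided into 3 shares of £8,000: Keturah, Joris, and Varun each take £8,000.

Keturah receives £8,000.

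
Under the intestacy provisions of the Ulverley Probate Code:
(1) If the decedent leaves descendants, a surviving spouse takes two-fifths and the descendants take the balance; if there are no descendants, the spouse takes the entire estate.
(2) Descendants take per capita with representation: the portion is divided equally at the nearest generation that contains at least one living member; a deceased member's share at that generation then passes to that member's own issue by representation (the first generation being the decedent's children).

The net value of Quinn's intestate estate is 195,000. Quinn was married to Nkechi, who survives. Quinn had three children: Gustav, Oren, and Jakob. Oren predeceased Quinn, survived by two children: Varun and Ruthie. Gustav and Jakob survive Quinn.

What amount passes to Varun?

Nkechi takes two-fifths of 195,000 = 78,000. The remaining 117,000 passes to the descendants.
The descendants' portion (117,000) is divided into 3 shares of 39,000: Gustav and Jakob each take 39,000; Oren's 39,000 share passes to Oren's issue.
Oren's share (39,000) is divided into 2 shares of 19,500: Varun and Ruthie each take 19,500.

Varun receives 19,500.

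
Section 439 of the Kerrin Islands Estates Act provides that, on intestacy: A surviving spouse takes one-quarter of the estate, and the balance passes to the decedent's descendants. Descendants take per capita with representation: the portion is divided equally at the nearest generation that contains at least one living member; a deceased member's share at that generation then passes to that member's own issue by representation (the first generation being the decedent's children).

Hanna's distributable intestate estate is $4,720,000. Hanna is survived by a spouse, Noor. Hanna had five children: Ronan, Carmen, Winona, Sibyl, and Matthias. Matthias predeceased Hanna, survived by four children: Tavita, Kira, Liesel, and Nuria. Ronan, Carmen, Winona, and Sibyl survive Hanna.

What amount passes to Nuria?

Nuria receives $177,000.

Noor takes one-quarter of $4,720,000 = $1,180,000. The remaining $3,540,000 passes to the descendants.
The descendants' portion ($3,540,000) is divided into 5 shares of $708,000: Ronan, Carmen, Winona, and Sibyl each take $708,000; Matthias's $708,000 share passes to Matthias's issue.
Matthias's share ($708,000) is divided into 4 shares of $177,000: Tavita, Kira, Liesel, and Nuria each take $177,000.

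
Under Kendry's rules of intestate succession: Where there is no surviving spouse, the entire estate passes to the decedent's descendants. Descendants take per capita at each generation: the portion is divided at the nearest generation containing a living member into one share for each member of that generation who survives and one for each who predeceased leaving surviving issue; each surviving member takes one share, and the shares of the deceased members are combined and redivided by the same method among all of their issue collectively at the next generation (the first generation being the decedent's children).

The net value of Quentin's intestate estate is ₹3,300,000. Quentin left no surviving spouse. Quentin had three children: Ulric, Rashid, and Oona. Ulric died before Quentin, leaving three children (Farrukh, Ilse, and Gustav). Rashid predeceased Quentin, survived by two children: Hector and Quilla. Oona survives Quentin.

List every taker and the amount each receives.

The entire ₹3,300,000 passes to the descendants.
That amount (₹3,300,000) is divided at the children's generation into 3 shares of ₹1,100,000. Oona takes ₹1,100,000. The 2 shares of the deceased (Ulric and Rashid) are combined into a pool of ₹2,200,000.
That pool (₹2,200,000) is divided at the grandchildren's generation equally among Farrukh, Ilse, Gustav, Hector, and Quilla: ₹440,000 each.

Farrukh: ₹440,000; Ilse: ₹440,000; Gustav: ₹440,000; Hector: ₹440,000; Quilla: ₹440,000; Oona: ₹1,100,000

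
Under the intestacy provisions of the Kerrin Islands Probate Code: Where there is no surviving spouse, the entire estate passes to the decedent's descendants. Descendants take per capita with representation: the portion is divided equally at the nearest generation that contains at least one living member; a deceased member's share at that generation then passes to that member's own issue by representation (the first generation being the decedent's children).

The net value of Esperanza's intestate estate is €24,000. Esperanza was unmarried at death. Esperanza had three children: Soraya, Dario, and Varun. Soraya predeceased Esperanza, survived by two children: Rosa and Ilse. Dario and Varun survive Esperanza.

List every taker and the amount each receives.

The entire €24,000 passes to the descendants.
That amount (€24,000) is divided into 3 shares of €8,000: Dario and Varun each take €8,000; Soraya's €8,000 share passes to Soraya's issue.
Soraya's share (€8,000) is divided into 2 shares of €4,000: Rosa and Ilse each take €4,000.

Rosa: €4,000; Ilse: €4,000; Dario: €8,000; Varun: €8,000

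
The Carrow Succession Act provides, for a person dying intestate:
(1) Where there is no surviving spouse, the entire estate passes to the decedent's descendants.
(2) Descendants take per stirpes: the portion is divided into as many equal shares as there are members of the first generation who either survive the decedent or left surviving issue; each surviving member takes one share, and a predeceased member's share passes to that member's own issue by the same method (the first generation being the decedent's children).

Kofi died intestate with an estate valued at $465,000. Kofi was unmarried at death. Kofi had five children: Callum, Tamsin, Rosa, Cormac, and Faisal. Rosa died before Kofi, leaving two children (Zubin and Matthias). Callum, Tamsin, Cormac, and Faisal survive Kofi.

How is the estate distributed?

The entire $465,000 passes to the descendants.
That amount ($465,000) is divided into 5 shares of $93,000: Callum, Tamsin, Cormac, and Faisal each take $93,000; Rosa's $93,000 share passes to Rosa's issue.
Rosa's share ($93,000) is divided into 2 shares of $46,500: Zubin and Matthias each take $46,500.

Callum: $93,000; Tamsin: $93,000; Zubin: $46,500; Matthias: $46,500; Cormac: $93,000; Faisal: $93,000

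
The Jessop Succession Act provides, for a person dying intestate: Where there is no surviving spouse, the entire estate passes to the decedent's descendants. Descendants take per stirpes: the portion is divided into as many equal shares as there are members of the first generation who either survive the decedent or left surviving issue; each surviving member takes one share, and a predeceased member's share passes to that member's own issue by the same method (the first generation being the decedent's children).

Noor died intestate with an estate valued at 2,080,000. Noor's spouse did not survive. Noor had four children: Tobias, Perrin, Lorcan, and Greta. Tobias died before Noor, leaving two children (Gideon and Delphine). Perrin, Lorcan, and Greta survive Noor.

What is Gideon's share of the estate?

The entire 2,080,000 passes to the descendants.
That amount (2,080,000) is divided into 4 shares of 520,000: Perrin, Lorcan, and Greta each take 520,000; Tobias's 520,000 share passes to Tobias's issue.
Tobias's share (520,000) is divided into 2 shares of 260,000: Gideon and Delphine each take 260,000.

Gideon receives 260,000.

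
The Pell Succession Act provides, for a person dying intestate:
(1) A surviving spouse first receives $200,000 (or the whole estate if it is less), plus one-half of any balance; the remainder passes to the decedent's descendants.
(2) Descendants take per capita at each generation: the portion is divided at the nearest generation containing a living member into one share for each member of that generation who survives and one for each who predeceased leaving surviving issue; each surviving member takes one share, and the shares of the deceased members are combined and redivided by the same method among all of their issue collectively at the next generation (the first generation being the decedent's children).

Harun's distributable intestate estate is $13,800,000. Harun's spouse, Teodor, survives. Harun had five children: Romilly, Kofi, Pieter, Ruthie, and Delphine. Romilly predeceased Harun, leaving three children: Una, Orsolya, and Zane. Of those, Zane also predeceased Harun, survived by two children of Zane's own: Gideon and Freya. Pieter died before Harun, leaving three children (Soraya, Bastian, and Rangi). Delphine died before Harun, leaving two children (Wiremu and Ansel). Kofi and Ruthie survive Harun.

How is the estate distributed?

Teodor: $7,000,000; Una: $510,000; Orsolya: $510,000; Gideon: $255,000; Freya: $255,000; Kofi: $1,360,000; Soraya: $510,000; Bastian: $510,000; Rangi: $510,000; Ruthie: $1,360,000; Wiremu: $510,000; Ansel: $510,000

Teodor first takes $200,000, leaving a balance of $13,600,000. Teodor then takes one-half of the balance ($6,800,000), for a total of $7,000,000. The remaining $6,800,000 passes to the descendants.
The descendants' portion ($6,800,000) is divided at the children's generation into 5 shares of $1,360,000. Kofi and Ruthie each take $1,360,000. The 3 shares of the deceased (Romilly, Pieter, and Delphine) are combined into a pool of $4,080,000.
That pool ($4,080,000) is divided at the grandchildren's generation into 8 shares of $510,000. Una, Orsolya, Soraya, Bastian, Rangi, Wiremu, and Ansel each take $510,000. The remaining share for the deceased Zane ($510,000) is carried to the next generation.
That pool ($510,000) is divided at the great-grandchildren's generation equally among Gideon and Freya: $255,000 each.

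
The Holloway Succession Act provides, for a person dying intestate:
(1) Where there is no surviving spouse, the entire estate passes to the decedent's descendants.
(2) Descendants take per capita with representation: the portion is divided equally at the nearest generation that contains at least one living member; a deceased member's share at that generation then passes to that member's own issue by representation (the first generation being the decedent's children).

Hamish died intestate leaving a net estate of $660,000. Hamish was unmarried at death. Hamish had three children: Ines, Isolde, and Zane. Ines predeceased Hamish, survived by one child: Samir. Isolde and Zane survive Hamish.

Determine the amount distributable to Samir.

The entire $660,000 passes to the descendants.
That amount ($660,000) is divided into 3 shares of $220,000: Isolde and Zane each take $220,000; Ines's $220,000 share passes to Ines's issue.
Ines's share ($220,000) passes entirely to Samir.

Samir receives $220,000.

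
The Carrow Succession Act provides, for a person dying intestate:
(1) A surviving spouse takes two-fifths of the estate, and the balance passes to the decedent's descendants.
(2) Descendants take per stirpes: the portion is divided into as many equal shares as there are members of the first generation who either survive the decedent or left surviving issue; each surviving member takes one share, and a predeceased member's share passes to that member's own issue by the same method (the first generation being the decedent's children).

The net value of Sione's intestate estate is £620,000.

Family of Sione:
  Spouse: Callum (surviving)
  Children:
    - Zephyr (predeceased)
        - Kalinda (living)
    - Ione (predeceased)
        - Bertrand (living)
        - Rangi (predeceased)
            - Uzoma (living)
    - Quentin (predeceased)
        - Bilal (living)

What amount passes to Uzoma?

Uzoma receives £62,000.

Callum takes two-fifths of £620,000 = £248,000. The remaining £372,000 passes to the descendants.
The descendants' portion (£372,000) is divided into 3 shares of £124,000: Zephyr's £124,000 share passes to Zephyr's issue; Ione's £124,000 share passes to Ione's issue; Quentin's £124,000 share passes to Quentin's issue.
Zephyr's share (£124,000) passes entirely to Kalinda.
Ione's share (£124,000) is divided into 2 shares of £62,000: Bertrand takes £62,000; Rangi's £62,000 share passes to Rangi's issue.
Rangi's share (£62,000) passes entirely to Uzoma.
Quentin's share (£124,000) passes entirely to Bilal.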